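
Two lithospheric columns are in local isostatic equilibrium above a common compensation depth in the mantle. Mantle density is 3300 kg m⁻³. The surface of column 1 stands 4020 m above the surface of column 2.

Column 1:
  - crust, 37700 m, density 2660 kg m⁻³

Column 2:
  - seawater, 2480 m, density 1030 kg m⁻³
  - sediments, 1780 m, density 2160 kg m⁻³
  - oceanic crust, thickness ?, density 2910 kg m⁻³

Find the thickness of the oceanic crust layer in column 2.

Take the compensation level at the base of the deeper column (depth z_c below the surface of column 1) and equate Σ ρ_i t_i down to z_c; mantle fills any gap and the z_c terms cancel.
Column 1: 37700×2660 + (z_c − 37700)×3300
Column 2: 4020×0 + 2480×1030 + 1780×2160 + x×2910 + (z_c − 4020 − 4260 − x)×3300
The z_c×3300 term appears on both sides and cancels. Collect the known terms of each column as K = Σ(ρt)_known − 3300 × (depth of known layers): K_1 = 100282000 − 3300×37700 = −24128000; K_2 = 6399200 − 3300×(4020 + 4260) = −20924800.
Balance: K_1 = K_2 − x×(3300 − 2910), so x = (K_2 − K_1)/(3300 − 2910) = 3203200/390 = 8210 m.

8210 m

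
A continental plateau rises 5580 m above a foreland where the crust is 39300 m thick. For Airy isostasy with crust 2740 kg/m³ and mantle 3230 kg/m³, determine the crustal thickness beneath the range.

76100 m

Root depth r = h ρ_c / (ρ_m − ρ_c) = 5580 m × 2740 / 490 = 31200 m.
Total thickness = T + h + r = 39300 m + 5580 m + 31200 m = 76100 m.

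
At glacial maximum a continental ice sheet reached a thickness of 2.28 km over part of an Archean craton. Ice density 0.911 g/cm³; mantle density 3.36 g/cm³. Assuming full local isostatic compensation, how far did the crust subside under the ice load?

By Archimedes' principle applied to the lithosphere: the ice load ρ_ice t is balanced by mantle displaced below, ρ_m s.
s = t ρ_ice / ρ_m = 2.28 km × 0.911/3.36 = 0.618 km.

0.618 km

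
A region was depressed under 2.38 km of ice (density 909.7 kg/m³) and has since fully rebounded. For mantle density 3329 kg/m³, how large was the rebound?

0.65 km

Removing the load lets mantle flow back in; uplift u satisfies ρ_ice t = ρ_m u.
u = t ρ_ice/ρ_m = 2.38 km × 909.7/3329 = 0.65 km.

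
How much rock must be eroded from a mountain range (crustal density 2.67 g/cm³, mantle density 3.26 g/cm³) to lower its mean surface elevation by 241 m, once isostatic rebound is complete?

Net drop Δ = e − u = e − e ρ_c/ρ_m = e (ρ_m − ρ_c)/ρ_m.
e = Δ ρ_m/(ρ_m − ρ_c) = 241 m × 3.26/0.59 = 1330 m.

1330 m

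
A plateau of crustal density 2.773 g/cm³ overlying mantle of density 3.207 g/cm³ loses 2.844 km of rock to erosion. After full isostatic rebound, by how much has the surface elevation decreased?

0.385 km

Rebound u = e ρ_c/ρ_m = 2.844 km × 2.773/3.207 = 2.459 km.
Net surface drop = e − u = 2.844 km − 2.459 km = e (ρ_m − ρ_c)/ρ_m = 0.385 km.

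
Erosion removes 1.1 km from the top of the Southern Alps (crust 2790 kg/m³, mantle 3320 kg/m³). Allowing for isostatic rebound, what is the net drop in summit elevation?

0.176 km

Rebound u = e ρ_c/ρ_m = 1.1 km × 2790/3320 = 0.9244 km.
Net surface drop = e − u = 1.1 km − 0.9244 km = e (ρ_m − ρ_c)/ρ_m = 0.176 km.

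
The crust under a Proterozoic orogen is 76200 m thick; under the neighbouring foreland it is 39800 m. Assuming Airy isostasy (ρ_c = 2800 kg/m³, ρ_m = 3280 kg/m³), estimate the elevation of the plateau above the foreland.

Excess crust Δ = 76200 m − 39800 m = 36400 m, split between elevation h and root r with h + r = Δ.
Airy balance ρ_c h = (ρ_m − ρ_c) r gives r = h ρ_c/(ρ_m − ρ_c), so h (1 + ρ_c/(ρ_m − ρ_c)) = Δ, i.e. h = Δ (ρ_m − ρ_c)/ρ_m.
h = 36400 m × 480/3280 = 5330 m.

5330 m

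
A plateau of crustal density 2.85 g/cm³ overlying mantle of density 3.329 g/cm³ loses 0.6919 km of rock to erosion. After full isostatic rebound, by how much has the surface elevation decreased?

Rebound u = e ρ_c/ρ_m = 0.6919 km × 2.85/3.329 = 0.5923 km.
Net surface drop = e − u = 0.6919 km − 0.5923 km = e (ρ_m − ρ_c)/ρ_m = 0.0996 km.

0.0996 km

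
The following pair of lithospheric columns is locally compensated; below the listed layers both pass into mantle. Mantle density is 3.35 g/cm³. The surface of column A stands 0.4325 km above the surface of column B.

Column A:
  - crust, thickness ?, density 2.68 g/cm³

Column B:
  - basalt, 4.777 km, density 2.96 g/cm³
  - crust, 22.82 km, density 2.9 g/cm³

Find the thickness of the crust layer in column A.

Take the compensation level at the base of the deeper column (depth z_c below the surface of column A) and equate Σ ρ_i t_i down to z_c; mantle fills any gap and the z_c terms cancel.
Column A: x×2.68 + (z_c − 0 − x)×3.35
Column B: 0.4325×0 + 4.777×2.96 + 22.82×2.9 + (z_c − 0.4325 − 27.597)×3.35
The z_c×3.35 term appears on both sides and cancels. Collect the known terms of each column as K = Σ(ρt)_known − 3.35 × (depth of known layers): K_A = 0 − 3.35×0 = 0; K_B = 80.31792 − 3.35×(0.4325 + 27.597) = −13.580905.
Balance: K_A − x×(3.35 − 2.68) = K_B, so x = (K_A − K_B)/(3.35 − 2.68) = 13.5809/0.67 = 20.3 km.

20.3 km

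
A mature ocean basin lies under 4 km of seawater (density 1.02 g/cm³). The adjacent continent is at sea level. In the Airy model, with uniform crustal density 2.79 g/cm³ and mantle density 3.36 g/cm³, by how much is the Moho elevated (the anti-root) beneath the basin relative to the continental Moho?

12.4 km

For local isostatic compensation: replacing crust with seawater at the top is compensated by replacing crust with mantle at the base: d (ρ_c − ρ_w) = a (ρ_m − ρ_c).
a = d (ρ_c − ρ_w)/(ρ_m − ρ_c) = 4 km × 1.77/0.57 = 12.4 km.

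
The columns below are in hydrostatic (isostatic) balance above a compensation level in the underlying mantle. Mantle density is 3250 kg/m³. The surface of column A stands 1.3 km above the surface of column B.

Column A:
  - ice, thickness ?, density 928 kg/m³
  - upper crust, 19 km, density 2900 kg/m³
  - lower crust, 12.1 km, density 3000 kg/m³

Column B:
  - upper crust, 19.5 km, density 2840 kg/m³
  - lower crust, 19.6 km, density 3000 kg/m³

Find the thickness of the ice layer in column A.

3.21 km

Take the compensation level at the base of the deeper column (depth z_c below the surface of column A) and equate Σ ρ_i t_i down to z_c; mantle fills any gap and the z_c terms cancel.
Column A: x×928 + 19×2900 + 12.1×3000 + (z_c − 31.1 − x)×3250
Column B: 1.3×0 + 19.5×2840 + 19.6×3000 + (z_c − 1.3 − 39.1)×3250
The z_c×3250 term appears on both sides and cancels. Collect the known terms of each column as K = Σ(ρt)_known − 3250 × (depth of known layers): K_A = 91400 − 3250×31.1 = −9675; K_B = 114180 − 3250×(1.3 + 39.1) = −17120.
Balance: K_A − x×(3250 − 928) = K_B, so x = (K_A − K_B)/(3250 − 928) = 7445/2322 = 3.21 km.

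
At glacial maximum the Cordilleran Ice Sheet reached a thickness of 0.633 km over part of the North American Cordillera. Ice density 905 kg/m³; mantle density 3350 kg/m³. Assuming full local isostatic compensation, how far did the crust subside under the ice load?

0.171 km

Isostatic balance requires: the ice load ρ_ice t is balanced by mantle displaced below, ρ_m s.
s = t ρ_ice / ρ_m = 0.633 km × 905/3350 = 0.171 km.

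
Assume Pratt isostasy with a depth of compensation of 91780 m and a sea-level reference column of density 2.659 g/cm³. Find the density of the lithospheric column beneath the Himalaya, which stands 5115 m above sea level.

Pratt balance: ρ_ref D = ρ (D + h).
ρ = ρ_ref D/(D + h) = 2.659 × 91780 m/(91780 m + 5115 m) = 2.52 g/cm³.

2.52 g/cm³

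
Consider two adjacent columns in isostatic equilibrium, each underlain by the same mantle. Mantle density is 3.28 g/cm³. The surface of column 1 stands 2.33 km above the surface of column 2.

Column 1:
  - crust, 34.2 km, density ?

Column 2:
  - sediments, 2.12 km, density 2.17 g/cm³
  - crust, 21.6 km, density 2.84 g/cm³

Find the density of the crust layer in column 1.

2.71 g/cm³

Take the compensation level at the base of the deeper column (depth z_c below the surface of column 1) and equate Σ ρ_i t_i down to z_c; mantle fills any gap and the z_c terms cancel.
Column 1: 34.2×ρ + (z_c − 34.2)×3.28
Column 2: 2.33×0 + 2.12×2.17 + 21.6×2.84 + (z_c − 2.33 − 23.72)×3.28
The z_c×3.28 term appears on both sides and cancels. Collect the known terms of each column as K = Σ(ρt)_known − 3.28 × (depth of known layers): K_1 = 0 − 3.28×34.2 = −112.176; K_2 = 65.9444 − 3.28×(2.33 + 23.72) = −19.4996.
Balance: K_1 + 34.2×ρ = K_2, so ρ = (K_2 − K_1)/34.2 = 92.6764/34.2 = 2.71 g/cm³.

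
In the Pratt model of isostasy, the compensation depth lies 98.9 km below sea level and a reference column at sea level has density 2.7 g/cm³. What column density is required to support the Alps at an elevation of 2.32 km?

Pratt balance: ρ_ref D = ρ (D + h).
ρ = ρ_ref D/(D + h) = 2.7 × 98.9 km/(98.9 km + 2.32 km) = 2.64 g/cm³.

2.64 g/cm³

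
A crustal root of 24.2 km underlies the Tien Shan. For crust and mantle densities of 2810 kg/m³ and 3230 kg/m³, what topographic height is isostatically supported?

3.62 km

Isostatic balance requires: ρ_c h = (ρ_m − ρ_c) r.
h = r (ρ_m − ρ_c) / ρ_c = 24.2 km × (3230 − 2810) / 2810 = 3.62 km.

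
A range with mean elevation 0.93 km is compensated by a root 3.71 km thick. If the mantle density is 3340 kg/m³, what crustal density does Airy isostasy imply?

2670 kg/m³

ρ_c h = (ρ_m − ρ_c) r → ρ_c (h + r) = ρ_m r → ρ_c = ρ_m r / (h + r).
ρ_c = 3340 × 3.71 km / (0.93 km + 3.71 km) = 2670 kg/m³.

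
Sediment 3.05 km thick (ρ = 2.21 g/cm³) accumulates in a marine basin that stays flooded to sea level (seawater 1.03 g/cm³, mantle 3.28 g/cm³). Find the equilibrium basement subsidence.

1.6 km

Submarine loading: the sediment displaces seawater, and the subsidence is in turn flooded, so s (ρ_m − ρ_w) = t (ρ_sed − ρ_w).
s = 3.05 km × (2.21 − 1.03) / (3.28 − 1.03) = 1.6 km.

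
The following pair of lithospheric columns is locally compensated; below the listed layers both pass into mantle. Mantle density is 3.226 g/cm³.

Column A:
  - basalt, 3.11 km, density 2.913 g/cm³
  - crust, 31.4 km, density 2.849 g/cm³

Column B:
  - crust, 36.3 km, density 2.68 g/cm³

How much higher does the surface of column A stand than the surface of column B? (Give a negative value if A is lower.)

For any compensation level in the mantle, the mantle terms cancel and isostasy reduces to e = (Σt_A − Σt_B) − (Σ(ρt)_A − Σ(ρt)_B) / ρ_m.
Σt_A = 34.51 km; Σt_B = 36.3 km; Σ(ρt)_A = 98.51803; Σ(ρt)_B = 97.284 (in km·g/cm³).
e = (34.51 − 36.3) − (98.51803 − 97.284) / 3.226 = −2.17 km.

−2.17 km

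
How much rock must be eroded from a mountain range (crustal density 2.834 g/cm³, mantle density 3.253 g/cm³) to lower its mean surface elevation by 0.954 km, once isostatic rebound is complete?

Net drop Δ = e − u = e − e ρ_c/ρ_m = e (ρ_m − ρ_c)/ρ_m.
e = Δ ρ_m/(ρ_m − ρ_c) = 0.954 km × 3.253/0.419 = 7.41 km.

7.41 km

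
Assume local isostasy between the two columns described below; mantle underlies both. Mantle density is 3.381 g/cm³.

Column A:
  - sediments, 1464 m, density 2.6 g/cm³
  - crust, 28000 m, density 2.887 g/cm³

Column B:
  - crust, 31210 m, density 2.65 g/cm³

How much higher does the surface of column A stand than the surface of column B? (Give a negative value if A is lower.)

For any compensation level in the mantle, the mantle terms cancel and isostasy reduces to e = (Σt_A − Σt_B) − (Σ(ρt)_A − Σ(ρt)_B) / ρ_m.
Σt_A = 29464 m; Σt_B = 31210 m; Σ(ρt)_A = 84642.4; Σ(ρt)_B = 82706.5 (in m·g/cm³).
e = (29464 − 31210) − (84642.4 − 82706.5) / 3.381 = −2320 m.

−2320 m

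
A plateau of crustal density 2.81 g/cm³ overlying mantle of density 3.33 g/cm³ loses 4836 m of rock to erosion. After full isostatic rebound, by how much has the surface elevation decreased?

Rebound u = e ρ_c/ρ_m = 4836 m × 2.81/3.33 = 4081 m.
Net surface drop = e − u = 4836 m − 4081 m = e (ρ_m − ρ_c)/ρ_m = 755 m.

755 m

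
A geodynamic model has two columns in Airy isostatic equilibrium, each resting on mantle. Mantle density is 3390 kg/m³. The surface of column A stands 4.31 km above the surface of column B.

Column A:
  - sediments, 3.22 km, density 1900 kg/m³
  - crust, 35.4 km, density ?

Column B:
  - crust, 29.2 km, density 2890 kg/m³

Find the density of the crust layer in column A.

Take the compensation level at the base of the deeper column (depth z_c below the surface of column A) and equate Σ ρ_i t_i down to z_c; mantle fills any gap and the z_c terms cancel.
Column A: 3.22×1900 + 35.4×ρ + (z_c − 38.62)×3390
Column B: 4.31×0 + 29.2×2890 + (z_c − 4.31 − 29.2)×3390
The z_c×3390 term appears on both sides and cancels. Collect the known terms of each column as K = Σ(ρt)_known − 3390 × (depth of known layers): K_A = 6118 − 3390×38.62 = −124803.8; K_B = 84388 − 3390×(4.31 + 29.2) = −29210.9.
Balance: K_A + 35.4×ρ = K_B, so ρ = (K_B − K_A)/35.4 = 95592.9/35.4 = 2700 kg/m³.

2700 kg/m³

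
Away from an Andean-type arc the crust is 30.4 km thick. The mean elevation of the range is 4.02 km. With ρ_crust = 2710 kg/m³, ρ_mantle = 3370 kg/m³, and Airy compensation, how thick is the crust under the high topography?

Root depth r = h ρ_c / (ρ_m − ρ_c) = 4.02 km × 2710 / 660 = 16.51 km.
Total thickness = T + h + r = 30.4 km + 4.02 km + 16.51 km = 50.9 km.

50.9 km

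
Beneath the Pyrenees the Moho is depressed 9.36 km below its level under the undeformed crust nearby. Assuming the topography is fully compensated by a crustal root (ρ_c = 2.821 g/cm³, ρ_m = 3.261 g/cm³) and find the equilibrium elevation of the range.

Isostatic balance requires: ρ_c h = (ρ_m − ρ_c) r.
h = r (ρ_m − ρ_c) / ρ_c = 9.36 km × (3.261 − 2.821) / 2.821 = 1.46 km.

1.46 km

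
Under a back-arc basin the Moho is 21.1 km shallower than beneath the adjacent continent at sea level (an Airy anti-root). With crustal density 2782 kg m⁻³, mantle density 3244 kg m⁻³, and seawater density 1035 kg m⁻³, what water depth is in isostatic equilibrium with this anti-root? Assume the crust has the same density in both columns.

5.58 km

Replacing a thickness d of crust by seawater at the top must be balanced by replacing crust with mantle at the base: d (ρ_c − ρ_w) = a (ρ_m − ρ_c).
d = a (ρ_m − ρ_c)/(ρ_c − ρ_w) = 21.1 km × 462/1747 = 5.58 km.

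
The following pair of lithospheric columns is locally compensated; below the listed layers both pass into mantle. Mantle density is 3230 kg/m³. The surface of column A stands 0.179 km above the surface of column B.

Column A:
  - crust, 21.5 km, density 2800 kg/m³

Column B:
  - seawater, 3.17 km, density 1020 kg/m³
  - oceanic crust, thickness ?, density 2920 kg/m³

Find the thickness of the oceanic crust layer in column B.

5.36 km

Take the compensation level at the base of the deeper column (depth z_c below the surface of column A) and equate Σ ρ_i t_i down to z_c; mantle fills any gap and the z_c terms cancel.
Column A: 21.5×2800 + (z_c − 21.5)×3230
Column B: 0.179×0 + 3.17×1020 + x×2920 + (z_c − 0.179 − 3.17 − x)×3230
The z_c×3230 term appears on both sides and cancels. Collect the known terms of each column as K = Σ(ρt)_known − 3230 × (depth of known layers): K_A = 60200 − 3230×21.5 = −9245; K_B = 3233.4 − 3230×(0.179 + 3.17) = −7583.87.
Balance: K_A = K_B − x×(3230 − 2920), so x = (K_B − K_A)/(3230 − 2920) = 1661.13/310 = 5.36 km.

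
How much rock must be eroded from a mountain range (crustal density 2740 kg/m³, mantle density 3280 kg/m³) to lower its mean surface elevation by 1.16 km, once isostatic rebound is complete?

7.05 km

Net drop Δ = e − u = e − e ρ_c/ρ_m = e (ρ_m − ρ_c)/ρ_m.
e = Δ ρ_m/(ρ_m − ρ_c) = 1.16 km × 3280/540 = 7.05 km.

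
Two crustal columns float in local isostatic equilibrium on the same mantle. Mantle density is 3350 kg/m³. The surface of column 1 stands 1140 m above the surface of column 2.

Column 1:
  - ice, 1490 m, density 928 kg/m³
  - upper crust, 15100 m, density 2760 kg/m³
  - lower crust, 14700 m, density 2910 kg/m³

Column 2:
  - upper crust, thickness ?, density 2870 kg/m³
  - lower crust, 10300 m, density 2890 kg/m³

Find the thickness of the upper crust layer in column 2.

Take the compensation level at the base of the deeper column (depth z_c below the surface of column 1) and equate Σ ρ_i t_i down to z_c; mantle fills any gap and the z_c terms cancel.
Column 1: 1490×928 + 15100×2760 + 14700×2910 + (z_c − 31290)×3350
Column 2: 1140×0 + x×2870 + 10300×2890 + (z_c − 1140 − 10300 − x)×3350
The z_c×3350 term appears on both sides and cancels. Collect the known terms of each column as K = Σ(ρt)_known − 3350 × (depth of known layers): K_1 = 85835720 − 3350×31290 = −18985780; K_2 = 29767000 − 3350×(1140 + 10300) = −8557000.
Balance: K_1 = K_2 − x×(3350 − 2870), so x = (K_2 − K_1)/(3350 − 2870) = 10428800/480 = 21700 m.

21700 m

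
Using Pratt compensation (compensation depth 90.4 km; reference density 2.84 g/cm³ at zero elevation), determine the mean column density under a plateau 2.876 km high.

Pratt balance: ρ_ref D = ρ (D + h).
ρ = ρ_ref D/(D + h) = 2.84 × 90.4 km/(90.4 km + 2.876 km) = 2.75 g/cm³.

2.75 g/cm³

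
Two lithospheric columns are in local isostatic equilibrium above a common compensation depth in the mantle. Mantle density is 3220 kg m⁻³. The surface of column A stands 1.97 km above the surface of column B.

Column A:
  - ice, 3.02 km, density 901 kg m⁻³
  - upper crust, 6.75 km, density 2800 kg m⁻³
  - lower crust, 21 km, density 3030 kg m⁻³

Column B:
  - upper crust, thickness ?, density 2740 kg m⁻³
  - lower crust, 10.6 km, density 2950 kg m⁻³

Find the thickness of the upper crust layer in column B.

9.63 km

Take the compensation level at the base of the deeper column (depth z_c below the surface of column A) and equate Σ ρ_i t_i down to z_c; mantle fills any gap and the z_c terms cancel.
Column A: 3.02×901 + 6.75×2800 + 21×3030 + (z_c − 30.77)×3220
Column B: 1.97×0 + x×2740 + 10.6×2950 + (z_c − 1.97 − 10.6 − x)×3220
The z_c×3220 term appears on both sides and cancels. Collect the known terms of each column as K = Σ(ρt)_known − 3220 × (depth of known layers): K_A = 85251.02 − 3220×30.77 = −13828.38; K_B = 31270 − 3220×(1.97 + 10.6) = −9205.4.
Balance: K_A = K_B − x×(3220 − 2740), so x = (K_B − K_A)/(3220 − 2740) = 4622.98/480 = 9.63 km.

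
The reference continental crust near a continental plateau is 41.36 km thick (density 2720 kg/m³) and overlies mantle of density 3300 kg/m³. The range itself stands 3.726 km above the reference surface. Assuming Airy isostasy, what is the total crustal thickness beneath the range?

Root depth r = h ρ_c / (ρ_m − ρ_c) = 3.726 km × 2720 / 580 = 17.47 km.
Total thickness = T + h + r = 41.36 km + 3.726 km + 17.47 km = 62.6 km.

62.6 km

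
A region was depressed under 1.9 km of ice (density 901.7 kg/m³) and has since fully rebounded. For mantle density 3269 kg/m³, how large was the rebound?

0.524 km

Removing the load lets mantle flow back in; uplift u satisfies ρ_ice t = ρ_m u.
u = t ρ_ice/ρ_m = 1.9 km × 901.7/3269 = 0.524 km.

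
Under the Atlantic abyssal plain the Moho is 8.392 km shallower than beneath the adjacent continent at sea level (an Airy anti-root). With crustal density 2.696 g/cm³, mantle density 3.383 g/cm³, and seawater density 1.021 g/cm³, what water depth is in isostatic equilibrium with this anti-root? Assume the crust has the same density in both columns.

Replacing a thickness d of crust by seawater at the top must be balanced by replacing crust with mantle at the base: d (ρ_c − ρ_w) = a (ρ_m − ρ_c).
d = a (ρ_m − ρ_c)/(ρ_c − ρ_w) = 8.392 km × 0.687/1.675 = 3.44 km.

3.44 km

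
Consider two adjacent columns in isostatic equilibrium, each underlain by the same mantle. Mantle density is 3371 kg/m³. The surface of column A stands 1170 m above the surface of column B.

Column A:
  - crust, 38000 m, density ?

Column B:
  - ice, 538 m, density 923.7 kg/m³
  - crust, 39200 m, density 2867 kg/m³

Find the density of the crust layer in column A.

Take the compensation level at the base of the deeper column (depth z_c below the surface of column A) and equate Σ ρ_i t_i down to z_c; mantle fills any gap and the z_c terms cancel.
Column A: 38000×ρ + (z_c − 38000)×3371
Column B: 1170×0 + 538×923.7 + 39200×2867 + (z_c − 1170 − 39738)×3371
The z_c×3371 term appears on both sides and cancels. Collect the known terms of each column as K = Σ(ρt)_known − 3371 × (depth of known layers): K_A = 0 − 3371×38000 = −128098000; K_B = 112883351 − 3371×(1170 + 39738) = −25017517.4.
Balance: K_A + 38000×ρ = K_B, so ρ = (K_B − K_A)/38000 = 103080000/38000 = 2710 kg/m³.

2710 kg/m³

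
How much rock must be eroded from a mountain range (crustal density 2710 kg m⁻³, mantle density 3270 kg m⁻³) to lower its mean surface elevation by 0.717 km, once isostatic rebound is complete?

4.19 km

Net drop Δ = e − u = e − e ρ_c/ρ_m = e (ρ_m − ρ_c)/ρ_m.
e = Δ ρ_m/(ρ_m − ρ_c) = 0.717 km × 3270/560 = 4.19 km.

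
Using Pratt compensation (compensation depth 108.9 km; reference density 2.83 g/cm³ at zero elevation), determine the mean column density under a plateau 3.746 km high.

Pratt balance: ρ_ref D = ρ (D + h).
ρ = ρ_ref D/(D + h) = 2.83 × 108.9 km/(108.9 km + 3.746 km) = 2.74 g/cm³.

2.74 g/cm³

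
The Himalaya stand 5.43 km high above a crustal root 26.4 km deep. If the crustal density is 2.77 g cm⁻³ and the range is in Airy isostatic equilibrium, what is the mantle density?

3.34 g cm⁻³

Airy balance: ρ_c h = (ρ_m − ρ_c) r → ρ_m = ρ_c (1 + h/r).
ρ_m = 2.77 × (1 + 5.43 km/26.4 km) = 3.34 g cm⁻³.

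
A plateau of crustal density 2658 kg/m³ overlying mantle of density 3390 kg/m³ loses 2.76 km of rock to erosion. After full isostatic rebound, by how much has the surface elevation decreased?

Rebound u = e ρ_c/ρ_m = 2.76 km × 2658/3390 = 2.164 km.
Net surface drop = e − u = 2.76 km − 2.164 km = e (ρ_m − ρ_c)/ρ_m = 0.596 km.

0.596 km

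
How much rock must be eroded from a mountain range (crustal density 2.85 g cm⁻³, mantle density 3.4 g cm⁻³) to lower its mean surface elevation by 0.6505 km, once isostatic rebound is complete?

Net drop Δ = e − u = e − e ρ_c/ρ_m = e (ρ_m − ρ_c)/ρ_m.
e = Δ ρ_m/(ρ_m − ρ_c) = 0.6505 km × 3.4/0.55 = 4.02 km.

4.02 km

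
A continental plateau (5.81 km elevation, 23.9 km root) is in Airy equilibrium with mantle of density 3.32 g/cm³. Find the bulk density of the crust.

ρ_c h = (ρ_m − ρ_c) r → ρ_c (h + r) = ρ_m r → ρ_c = ρ_m r / (h + r).
ρ_c = 3.32 × 23.9 km / (5.81 km + 23.9 km) = 2.67 g/cm³.

2.67 g/cm³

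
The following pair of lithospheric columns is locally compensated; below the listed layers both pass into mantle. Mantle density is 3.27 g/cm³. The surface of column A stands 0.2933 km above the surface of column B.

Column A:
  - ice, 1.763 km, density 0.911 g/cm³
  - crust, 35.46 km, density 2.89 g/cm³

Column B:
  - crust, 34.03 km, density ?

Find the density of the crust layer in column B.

2.78 g/cm³

Take the compensation level at the base of the deeper column (depth z_c below the surface of column A) and equate Σ ρ_i t_i down to z_c; mantle fills any gap and the z_c terms cancel.
Column A: 1.763×0.911 + 35.46×2.89 + (z_c − 37.223)×3.27
Column B: 0.2933×0 + 34.03×ρ + (z_c − 0.2933 − 34.03)×3.27
The z_c×3.27 term appears on both sides and cancels. Collect the known terms of each column as K = Σ(ρt)_known − 3.27 × (depth of known layers): K_A = 104.085493 − 3.27×37.223 = −17.633717; K_B = 0 − 3.27×(0.2933 + 34.03) = −112.237191.
Balance: K_A = K_B + 34.03×ρ, so ρ = (K_A − K_B)/34.03 = 94.6035/34.03 = 2.78 g/cm³.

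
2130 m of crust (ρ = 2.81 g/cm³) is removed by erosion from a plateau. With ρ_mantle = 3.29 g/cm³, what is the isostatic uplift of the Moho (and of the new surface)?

Unloading: uplift u = e ρ_c/ρ_m = 2130 m × 2.81/3.29 = 1820 m.

1820 m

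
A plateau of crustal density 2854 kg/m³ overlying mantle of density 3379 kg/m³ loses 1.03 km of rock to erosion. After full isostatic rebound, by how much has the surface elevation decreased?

0.16 km

Rebound u = e ρ_c/ρ_m = 1.03 km × 2854/3379 = 0.87 km.
Net surface drop = e − u = 1.03 km − 0.87 km = e (ρ_m − ρ_c)/ρ_m = 0.16 km.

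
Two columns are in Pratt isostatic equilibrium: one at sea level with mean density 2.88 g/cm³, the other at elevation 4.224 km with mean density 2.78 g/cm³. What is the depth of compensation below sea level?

ρ_ref D = ρ (D + h) → D (ρ_ref − ρ) = ρ h.
D = ρ h/(ρ_ref − ρ) = 2.78 × 4.224 km/(2.88 − 2.78) = 117 km.

117 km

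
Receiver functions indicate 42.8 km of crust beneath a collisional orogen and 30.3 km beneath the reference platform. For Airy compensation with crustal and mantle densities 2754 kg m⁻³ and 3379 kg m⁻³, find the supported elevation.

Excess crust Δ = 42.8 km − 30.3 km = 12.5 km, split between elevation h and root r with h + r = Δ.
Airy balance ρ_c h = (ρ_m − ρ_c) r gives r = h ρ_c/(ρ_m − ρ_c), so h (1 + ρ_c/(ρ_m − ρ_c)) = Δ, i.e. h = Δ (ρ_m − ρ_c)/ρ_m.
h = 12.5 km × 625/3379 = 2.31 km.

2.31 km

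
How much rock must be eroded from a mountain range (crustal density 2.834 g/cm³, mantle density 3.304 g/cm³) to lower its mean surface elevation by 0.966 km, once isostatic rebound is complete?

6.79 km

Net drop Δ = e − u = e − e ρ_c/ρ_m = e (ρ_m − ρ_c)/ρ_m.
e = Δ ρ_m/(ρ_m − ρ_c) = 0.966 km × 3.304/0.47 = 6.79 km.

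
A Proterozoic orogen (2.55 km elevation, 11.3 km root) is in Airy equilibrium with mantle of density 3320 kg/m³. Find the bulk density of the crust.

ρ_c h = (ρ_m − ρ_c) r → ρ_c (h + r) = ρ_m r → ρ_c = ρ_m r / (h + r).
ρ_c = 3320 × 11.3 km / (2.55 km + 11.3 km) = 2710 kg/m³.

2710 kg/m³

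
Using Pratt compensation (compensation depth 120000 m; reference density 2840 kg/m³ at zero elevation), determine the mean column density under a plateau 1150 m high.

Pratt balance: ρ_ref D = ρ (D + h).
ρ = ρ_ref D/(D + h) = 2840 × 120000 m/(120000 m + 1150 m) = 2810 kg/m³.

2810 kg/m³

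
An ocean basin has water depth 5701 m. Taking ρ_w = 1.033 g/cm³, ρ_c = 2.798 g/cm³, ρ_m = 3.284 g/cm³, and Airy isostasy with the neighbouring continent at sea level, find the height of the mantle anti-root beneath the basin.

Balancing pressure at the compensation depth: replacing crust with seawater at the top is compensated by replacing crust with mantle at the base: d (ρ_c − ρ_w) = a (ρ_m − ρ_c).
a = d (ρ_c − ρ_w)/(ρ_m − ρ_c) = 5701 m × 1.765/0.486 = 20700 m.

20700 m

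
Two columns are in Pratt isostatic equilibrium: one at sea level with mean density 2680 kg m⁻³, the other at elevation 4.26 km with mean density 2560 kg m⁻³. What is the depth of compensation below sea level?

90.9 km

ρ_ref D = ρ (D + h) → D (ρ_ref − ρ) = ρ h.
D = ρ h/(ρ_ref − ρ) = 2560 × 4.26 km/(2680 − 2560) = 90.9 km.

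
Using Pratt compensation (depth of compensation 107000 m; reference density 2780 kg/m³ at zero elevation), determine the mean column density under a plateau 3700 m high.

2690 kg/m³

Pratt balance: ρ_ref D = ρ (D + h).
ρ = ρ_ref D/(D + h) = 2780 × 107000 m/(107000 m + 3700 m) = 2690 kg/m³.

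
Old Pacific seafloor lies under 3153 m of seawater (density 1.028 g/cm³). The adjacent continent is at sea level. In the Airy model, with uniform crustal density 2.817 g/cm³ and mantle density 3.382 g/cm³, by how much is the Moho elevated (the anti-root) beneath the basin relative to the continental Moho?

9980 m

Isostatic balance requires: replacing crust with seawater at the top is compensated by replacing crust with mantle at the base: d (ρ_c − ρ_w) = a (ρ_m − ρ_c).
a = d (ρ_c − ρ_w)/(ρ_m − ρ_c) = 3153 m × 1.789/0.565 = 9980 m.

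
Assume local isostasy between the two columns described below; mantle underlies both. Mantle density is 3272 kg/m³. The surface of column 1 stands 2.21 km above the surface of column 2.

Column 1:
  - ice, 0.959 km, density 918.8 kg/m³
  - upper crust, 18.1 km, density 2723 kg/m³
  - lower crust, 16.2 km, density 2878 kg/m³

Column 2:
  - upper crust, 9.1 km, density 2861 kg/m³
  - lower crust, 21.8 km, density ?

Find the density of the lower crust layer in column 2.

2920 kg/m³

Take the compensation level at the base of the deeper column (depth z_c below the surface of column 1) and equate Σ ρ_i t_i down to z_c; mantle fills any gap and the z_c terms cancel.
Column 1: 0.959×918.8 + 18.1×2723 + 16.2×2878 + (z_c − 35.259)×3272
Column 2: 2.21×0 + 9.1×2861 + 21.8×ρ + (z_c − 2.21 − 30.9)×3272
The z_c×3272 term appears on both sides and cancels. Collect the known terms of each column as K = Σ(ρt)_known − 3272 × (depth of known layers): K_1 = 96791.0292 − 3272×35.259 = −18576.4188; K_2 = 26035.1 − 3272×(2.21 + 30.9) = −82300.82.
Balance: K_1 = K_2 + 21.8×ρ, so ρ = (K_1 − K_2)/21.8 = 63724.4/21.8 = 2920 kg/m³.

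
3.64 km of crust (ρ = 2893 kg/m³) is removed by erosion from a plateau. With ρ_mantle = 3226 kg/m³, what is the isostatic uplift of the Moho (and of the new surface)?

3.26 km

Unloading: uplift u = e ρ_c/ρ_m = 3.64 km × 2893/3226 = 3.26 km.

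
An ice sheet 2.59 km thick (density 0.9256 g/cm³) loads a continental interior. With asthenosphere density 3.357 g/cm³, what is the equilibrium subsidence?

0.714 km

Equating mass per unit area of the two columns: the ice load ρ_ice t is balanced by mantle displaced below, ρ_m s.
s = t ρ_ice / ρ_m = 2.59 km × 0.9256/3.357 = 0.714 km.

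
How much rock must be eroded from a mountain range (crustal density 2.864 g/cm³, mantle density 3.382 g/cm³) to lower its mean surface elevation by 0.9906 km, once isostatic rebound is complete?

Net drop Δ = e − u = e − e ρ_c/ρ_m = e (ρ_m − ρ_c)/ρ_m.
e = Δ ρ_m/(ρ_m − ρ_c) = 0.9906 km × 3.382/0.518 = 6.47 km.

6.47 km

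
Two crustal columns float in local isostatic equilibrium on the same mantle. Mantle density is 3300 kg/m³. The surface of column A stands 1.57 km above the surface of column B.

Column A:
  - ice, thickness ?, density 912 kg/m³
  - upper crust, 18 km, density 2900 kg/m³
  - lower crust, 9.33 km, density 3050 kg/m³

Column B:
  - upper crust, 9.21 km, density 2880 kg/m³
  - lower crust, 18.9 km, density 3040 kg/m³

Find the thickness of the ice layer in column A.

1.86 km

Take the compensation level at the base of the deeper column (depth z_c below the surface of column A) and equate Σ ρ_i t_i down to z_c; mantle fills any gap and the z_c terms cancel.
Column A: x×912 + 18×2900 + 9.33×3050 + (z_c − 27.33 − x)×3300
Column B: 1.57×0 + 9.21×2880 + 18.9×3040 + (z_c − 1.57 − 28.11)×3300
The z_c×3300 term appears on both sides and cancels. Collect the known terms of each column as K = Σ(ρt)_known − 3300 × (depth of known layers): K_A = 80656.5 − 3300×27.33 = −9532.5; K_B = 83980.8 − 3300×(1.57 + 28.11) = −13963.2.
Balance: K_A − x×(3300 − 912) = K_B, so x = (K_A − K_B)/(3300 − 912) = 4430.7/2388 = 1.86 km.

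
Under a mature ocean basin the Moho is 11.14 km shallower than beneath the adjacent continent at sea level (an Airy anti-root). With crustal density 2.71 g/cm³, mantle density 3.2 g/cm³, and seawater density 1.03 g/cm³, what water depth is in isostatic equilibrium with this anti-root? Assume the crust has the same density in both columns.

Replacing a thickness d of crust by seawater at the top must be balanced by replacing crust with mantle at the base: d (ρ_c − ρ_w) = a (ρ_m − ρ_c).
d = a (ρ_m − ρ_c)/(ρ_c − ρ_w) = 11.14 km × 0.49/1.68 = 3.25 km.

3.25 km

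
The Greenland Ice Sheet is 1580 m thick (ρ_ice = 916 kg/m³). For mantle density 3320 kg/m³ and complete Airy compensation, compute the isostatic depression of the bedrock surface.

Balancing pressure at the compensation depth: the ice load ρ_ice t is balanced by mantle displaced below, ρ_m s.
s = t ρ_ice / ρ_m = 1580 m × 916/3320 = 436 m.

436 m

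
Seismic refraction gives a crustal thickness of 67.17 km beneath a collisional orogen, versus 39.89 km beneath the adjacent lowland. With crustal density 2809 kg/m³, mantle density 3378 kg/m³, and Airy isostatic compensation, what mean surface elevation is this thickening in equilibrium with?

Excess crust Δ = 67.17 km − 39.89 km = 27.28 km, split between elevation h and root r with h + r = Δ.
Airy balance ρ_c h = (ρ_m − ρ_c) r gives r = h ρ_c/(ρ_m − ρ_c), so h (1 + ρ_c/(ρ_m − ρ_c)) = Δ, i.e. h = Δ (ρ_m − ρ_c)/ρ_m.
h = 27.28 km × 569/3378 = 4.6 km.

4.6 km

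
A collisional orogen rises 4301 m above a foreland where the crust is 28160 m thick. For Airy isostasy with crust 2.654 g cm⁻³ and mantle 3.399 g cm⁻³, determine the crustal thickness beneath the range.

Root depth r = h ρ_c / (ρ_m − ρ_c) = 4301 m × 2.654 / 0.745 = 15320 m.
Total thickness = T + h + r = 28160 m + 4301 m + 15320 m = 47800 m.

47800 m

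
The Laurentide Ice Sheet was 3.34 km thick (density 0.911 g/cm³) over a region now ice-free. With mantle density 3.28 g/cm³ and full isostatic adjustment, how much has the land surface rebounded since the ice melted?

Removing the load lets mantle flow back in; uplift u satisfies ρ_ice t = ρ_m u.
u = t ρ_ice/ρ_m = 3.34 km × 0.911/3.28 = 0.928 km.

0.928 km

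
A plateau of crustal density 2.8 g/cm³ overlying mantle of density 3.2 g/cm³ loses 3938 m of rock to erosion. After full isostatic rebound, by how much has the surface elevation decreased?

Rebound u = e ρ_c/ρ_m = 3938 m × 2.8/3.2 = 3446 m.
Net surface drop = e − u = 3938 m − 3446 m = e (ρ_m − ρ_c)/ρ_m = 492 m.

492 m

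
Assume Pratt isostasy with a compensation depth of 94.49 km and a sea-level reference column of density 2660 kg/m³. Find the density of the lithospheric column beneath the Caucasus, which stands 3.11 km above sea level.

2580 kg/m³

Pratt balance: ρ_ref D = ρ (D + h).
ρ = ρ_ref D/(D + h) = 2660 × 94.49 km/(94.49 km + 3.11 km) = 2580 kg/m³.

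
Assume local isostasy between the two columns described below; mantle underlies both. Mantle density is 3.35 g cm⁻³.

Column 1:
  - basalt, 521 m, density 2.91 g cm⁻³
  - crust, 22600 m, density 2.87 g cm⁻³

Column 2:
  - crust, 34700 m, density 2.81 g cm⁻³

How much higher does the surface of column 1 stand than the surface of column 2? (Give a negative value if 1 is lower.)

−2290 m

For any compensation level in the mantle, the mantle terms cancel and isostasy reduces to e = (Σt_1 − Σt_2) − (Σ(ρt)_1 − Σ(ρt)_2) / ρ_m.
Σt_1 = 23121 m; Σt_2 = 34700 m; Σ(ρt)_1 = 66378.11; Σ(ρt)_2 = 97507 (in m·g cm⁻³).
e = (23121 − 34700) − (66378.11 − 97507) / 3.35 = −2290 m.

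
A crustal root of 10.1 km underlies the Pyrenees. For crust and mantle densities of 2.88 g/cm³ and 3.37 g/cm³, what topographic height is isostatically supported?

Balancing pressure at the compensation depth: ρ_c h = (ρ_m − ρ_c) r.
h = r (ρ_m − ρ_c) / ρ_c = 10.1 km × (3.37 − 2.88) / 2.88 = 1.72 km.

1.72 km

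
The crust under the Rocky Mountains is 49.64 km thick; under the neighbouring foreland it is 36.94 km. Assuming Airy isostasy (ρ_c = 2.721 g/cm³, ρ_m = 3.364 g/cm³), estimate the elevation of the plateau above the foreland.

2.43 km

Excess crust Δ = 49.64 km − 36.94 km = 12.7 km, split between elevation h and root r with h + r = Δ.
Airy balance ρ_c h = (ρ_m − ρ_c) r gives r = h ρ_c/(ρ_m − ρ_c), so h (1 + ρ_c/(ρ_m − ρ_c)) = Δ, i.e. h = Δ (ρ_m − ρ_c)/ρ_m.
h = 12.7 km × 0.643/3.364 = 2.43 km.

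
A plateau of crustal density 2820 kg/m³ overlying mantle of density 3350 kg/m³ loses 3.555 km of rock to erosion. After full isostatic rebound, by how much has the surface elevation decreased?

Rebound u = e ρ_c/ρ_m = 3.555 km × 2820/3350 = 2.993 km.
Net surface drop = e − u = 3.555 km − 2.993 km = e (ρ_m − ρ_c)/ρ_m = 0.562 km.

0.562 km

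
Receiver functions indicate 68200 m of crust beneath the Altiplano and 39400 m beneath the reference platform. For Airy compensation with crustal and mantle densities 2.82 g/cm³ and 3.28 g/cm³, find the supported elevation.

Excess crust Δ = 68200 m − 39400 m = 28800 m, split between elevation h and root r with h + r = Δ.
Airy balance ρ_c h = (ρ_m − ρ_c) r gives r = h ρ_c/(ρ_m − ρ_c), so h (1 + ρ_c/(ρ_m − ρ_c)) = Δ, i.e. h = Δ (ρ_m − ρ_c)/ρ_m.
h = 28800 m × 0.46/3.28 = 4040 m.

4040 m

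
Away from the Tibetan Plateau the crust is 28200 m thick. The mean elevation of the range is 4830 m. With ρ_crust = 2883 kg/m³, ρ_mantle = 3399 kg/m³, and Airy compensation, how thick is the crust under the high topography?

Root depth r = h ρ_c / (ρ_m − ρ_c) = 4830 m × 2883 / 516 = 26990 m.
Total thickness = T + h + r = 28200 m + 4830 m + 26990 m = 60000 m.

60000 m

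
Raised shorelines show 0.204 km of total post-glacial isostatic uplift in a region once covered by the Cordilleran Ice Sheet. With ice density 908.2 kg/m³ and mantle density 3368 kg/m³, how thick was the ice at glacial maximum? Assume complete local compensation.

0.757 km

u = t ρ_ice/ρ_m → t = u ρ_m/ρ_ice = 0.204 km × 3368/908.2 = 0.757 km.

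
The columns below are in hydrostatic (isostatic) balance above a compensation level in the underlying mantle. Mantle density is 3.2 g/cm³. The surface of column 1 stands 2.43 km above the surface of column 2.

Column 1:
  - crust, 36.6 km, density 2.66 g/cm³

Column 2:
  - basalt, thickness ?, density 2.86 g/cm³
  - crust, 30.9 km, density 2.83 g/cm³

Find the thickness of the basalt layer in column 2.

1.63 km

Take the compensation level at the base of the deeper column (depth z_c below the surface of column 1) and equate Σ ρ_i t_i down to z_c; mantle fills any gap and the z_c terms cancel.
Column 1: 36.6×2.66 + (z_c − 36.6)×3.2
Column 2: 2.43×0 + x×2.86 + 30.9×2.83 + (z_c − 2.43 − 30.9 − x)×3.2
The z_c×3.2 term appears on both sides and cancels. Collect the known terms of each column as K = Σ(ρt)_known − 3.2 × (depth of known layers): K_1 = 97.356 − 3.2×36.6 = −19.764; K_2 = 87.447 − 3.2×(2.43 + 30.9) = −19.209.
Balance: K_1 = K_2 − x×(3.2 − 2.86), so x = (K_2 − K_1)/(3.2 − 2.86) = 0.555/0.34 = 1.63 km.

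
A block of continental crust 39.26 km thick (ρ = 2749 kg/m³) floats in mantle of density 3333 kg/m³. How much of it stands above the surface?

6.88 km

Floating equilibrium: submerged depth d = t ρ_obj/ρ_fluid = 39.26 km × 2749/3333 = 32.38 km.
Freeboard = t − d = 39.26 km − 32.38 km = 6.88 km.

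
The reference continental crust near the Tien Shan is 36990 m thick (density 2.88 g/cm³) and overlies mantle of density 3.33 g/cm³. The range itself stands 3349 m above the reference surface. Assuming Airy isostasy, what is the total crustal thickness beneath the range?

Root depth r = h ρ_c / (ρ_m − ρ_c) = 3349 m × 2.88 / 0.45 = 21430 m.
Total thickness = T + h + r = 36990 m + 3349 m + 21430 m = 61800 m.

61800 m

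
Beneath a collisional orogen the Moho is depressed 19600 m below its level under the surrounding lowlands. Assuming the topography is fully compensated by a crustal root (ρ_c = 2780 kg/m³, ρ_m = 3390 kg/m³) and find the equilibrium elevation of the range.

Isostatic balance requires: ρ_c h = (ρ_m − ρ_c) r.
h = r (ρ_m − ρ_c) / ρ_c = 19600 m × (3390 − 2780) / 2780 = 4300 m.

4300 m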